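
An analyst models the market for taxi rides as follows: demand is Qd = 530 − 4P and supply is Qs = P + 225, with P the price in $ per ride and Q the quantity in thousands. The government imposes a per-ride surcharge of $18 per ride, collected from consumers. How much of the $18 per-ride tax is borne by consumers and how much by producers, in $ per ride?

Without the tax, 530 − 4P = P + 225 gives 5P = 305, so P* = $61 and Q* = 286.
With the tax collected from consumers, demand (in seller-price terms) shifts: Qd = 530 − 4(P + 18).
New equilibrium: consumers pay $64.6, producers receive $46.6, Q = 271.6. (Wedge: Pb − Ps = 18.)
Burden on consumers: $3.6; on producers: $14.4. (They sum to $18.)
The less price-elastic side of the market bears the larger share of a per-unit tax.

Consumers bear $3.6 per ride; producers bear $14.4 per ride.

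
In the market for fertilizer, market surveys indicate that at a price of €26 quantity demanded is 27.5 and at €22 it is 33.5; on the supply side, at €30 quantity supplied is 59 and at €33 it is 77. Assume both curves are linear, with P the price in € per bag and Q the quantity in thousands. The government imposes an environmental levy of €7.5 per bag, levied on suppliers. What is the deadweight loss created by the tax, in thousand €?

Demand slope: (33.5 − 27.5)/(22 − 26) = -1.5, so Qd = 66.5 − 1.5P.
Supply slope: (77 − 59)/(33 − 30) = 6, so Qs = 6P − 121.
Without the tax, 66.5 − 1.5P = 6P − 121 gives 7.5P = 187.5, so P* = €25 and Q* = 29.
With the tax collected from suppliers, supply shifts: Qs = 6(P − 7.5) − 121.
Solving gives Q = 20 with consumers paying €31 and suppliers receiving €23.5 (the €7.5 wedge).
Quantity falls by |ΔQ| = |29 − 20| = 9.
DWL = ½ · t · |ΔQ| = ½ · 7.5 · 9 = €33.75.

Deadweight loss = €33.75 thousand.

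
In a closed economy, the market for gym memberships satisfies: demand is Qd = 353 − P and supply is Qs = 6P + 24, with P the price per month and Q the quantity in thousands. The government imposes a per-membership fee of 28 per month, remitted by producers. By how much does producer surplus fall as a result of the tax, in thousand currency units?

Producer surplus falls by 1176 thousand.

Before the tax: set 353 − P = 6P + 24 → P* = 47, Q* = 306.
With the tax collected from producers, supply shifts: Qs = 6(P − 28) + 24.
New equilibrium: consumers pay 71, producers receive 43, Q = 282. (Wedge: Pb − Ps = 28.)
ΔPS is the trapezoid between Q = 282 and Q = 306 of height 4: ½ · (306 + 282) · 4 = 1176.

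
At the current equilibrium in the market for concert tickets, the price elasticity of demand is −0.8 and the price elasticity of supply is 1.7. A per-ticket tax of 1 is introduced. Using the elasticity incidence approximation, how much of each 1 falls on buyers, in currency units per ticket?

Incidence ratio: buyers' share ≈ εs / (εs + |εd|) = 1.7 / (1.7 + 0.8) = 0.68.
So buyers bear ≈ 0.68 × 1 = 0.68; producers bear 0.32.

Buyers bear ≈ 0.68 per ticket.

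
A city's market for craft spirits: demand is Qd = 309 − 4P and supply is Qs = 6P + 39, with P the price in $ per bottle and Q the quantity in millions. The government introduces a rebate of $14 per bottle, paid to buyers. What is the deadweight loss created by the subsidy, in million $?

Before the subsidy: set 309 − 4P = 6P + 39 → P* = $27, Q* = 201.
With a per-unit subsidy paid to buyers, each effectively pays P − 14, so demand becomes Qd = 309 − 4(P − 14).
Solving gives Q = 234.6 with buyers paying $18.6 and sellers receiving $32.6 (the $14 wedge).
Quantity rises by |ΔQ| = |201 − 234.6| = 33.6.
DWL = ½ · t · |ΔQ| = ½ · 14 · 33.6 = $235.2.

Deadweight loss = $235.2 million.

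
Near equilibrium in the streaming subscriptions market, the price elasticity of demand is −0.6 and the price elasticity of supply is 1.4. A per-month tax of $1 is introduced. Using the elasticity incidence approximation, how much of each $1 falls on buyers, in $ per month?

Buyers bear ≈ $0.7 per month.

Incidence ratio: buyers' share ≈ εs / (εs + |εd|) = 1.4 / (1.4 + 0.6) = 0.7.
So buyers bear ≈ 0.7 × $1 = $0.7; suppliers bear $0.3.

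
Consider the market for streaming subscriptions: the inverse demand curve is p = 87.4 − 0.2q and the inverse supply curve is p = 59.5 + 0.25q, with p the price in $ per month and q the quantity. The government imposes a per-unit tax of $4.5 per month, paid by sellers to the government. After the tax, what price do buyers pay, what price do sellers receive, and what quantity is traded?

Inverting to q(p) form: qd = 437 − 5p; qs = 4p − 238.
Before the tax: set 437 − 5p = 4p − 238 → p* = $75, q* = 62.
With the tax collected from sellers, supply shifts: qs = 4(p − 4.5) − 238.
Solving gives q = 52 with buyers paying $77 and sellers receiving $72.5 (the $4.5 wedge).

Buyers pay $77; sellers receive $72.5; quantity = 52.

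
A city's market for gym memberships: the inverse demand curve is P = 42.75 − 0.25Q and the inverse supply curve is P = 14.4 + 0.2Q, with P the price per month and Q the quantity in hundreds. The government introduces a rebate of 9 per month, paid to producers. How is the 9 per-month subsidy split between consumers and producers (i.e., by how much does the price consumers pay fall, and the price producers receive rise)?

Inverting to Q(P) form: Qd = 171 − 4P; Qs = 5P − 72.
Without the subsidy, 171 − 4P = 5P − 72 gives 9P = 243, so P* = 27 and Q* = 63.
With a per-unit subsidy paid to producers, each receives P + 9 per unit sold, so supply becomes Qs = 5(P + 9) − 72.
New equilibrium: consumers pay 22, producers receive 31, Q = 83. (Wedge: Pb − Ps = −9.)
Gain to consumers: 5; to producers: 4. (They sum to 9.)

Consumers gain 5 per month; producers gain 4 per month.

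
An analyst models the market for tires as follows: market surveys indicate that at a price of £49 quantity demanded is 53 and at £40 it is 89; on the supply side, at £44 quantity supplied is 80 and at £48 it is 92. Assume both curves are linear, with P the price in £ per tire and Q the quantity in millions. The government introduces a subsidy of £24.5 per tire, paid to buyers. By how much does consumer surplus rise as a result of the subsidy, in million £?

Consumer surplus rises by £1029 million.

Demand slope: (89 − 53)/(40 − 49) = -4, so Qd = 249 − 4P.
Supply slope: (92 − 80)/(48 − 44) = 3, so Qs = 3P − 52.
Before the subsidy: set 249 − 4P = 3P − 52 → P* = £43, Q* = 77.
With a per-unit subsidy paid to buyers, each effectively pays P − 24.5, so demand becomes Qd = 249 − 4(P − 24.5).
New equilibrium: buyers pay £32.5, sellers receive £57, Q = 119. (Wedge: Pb − Ps = −24.5.)
ΔCS is the trapezoid between Q = 119 and Q = 77 of height £10.5: ½ · (77 + 119) · 10.5 = £1029.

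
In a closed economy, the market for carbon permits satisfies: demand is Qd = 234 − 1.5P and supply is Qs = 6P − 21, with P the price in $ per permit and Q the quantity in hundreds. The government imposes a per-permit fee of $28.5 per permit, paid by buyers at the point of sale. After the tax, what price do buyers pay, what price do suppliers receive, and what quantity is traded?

Buyers pay $56.8; suppliers receive $28.3; quantity = 148.8.

Before the tax: set 234 − 1.5P = 6P − 21 → P* = $34, Q* = 183.
With the tax collected from buyers, demand (in seller-price terms) shifts: Qd = 234 − 1.5(P + 28.5).
Solving gives Q = 148.8 with buyers paying $56.8 and suppliers receiving $28.3 (the $28.5 wedge).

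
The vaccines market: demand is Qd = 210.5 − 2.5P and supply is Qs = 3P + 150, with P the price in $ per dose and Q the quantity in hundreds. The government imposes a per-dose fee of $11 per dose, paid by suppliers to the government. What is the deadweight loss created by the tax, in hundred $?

Deadweight loss = $82.5 hundred.

Without the tax, 210.5 − 2.5P = 3P + 150 gives 5.5P = 60.5, so P* = $11 and Q* = 183.
With the tax collected from suppliers, supply shifts: Qs = 3(P − 11) + 150.
Solving gives Q = 168 with buyers paying $17 and suppliers receiving $6 (the $11 wedge).
Quantity falls by |ΔQ| = |183 − 168| = 15.
DWL = ½ · t · |ΔQ| = ½ · 11 · 15 = $82.5.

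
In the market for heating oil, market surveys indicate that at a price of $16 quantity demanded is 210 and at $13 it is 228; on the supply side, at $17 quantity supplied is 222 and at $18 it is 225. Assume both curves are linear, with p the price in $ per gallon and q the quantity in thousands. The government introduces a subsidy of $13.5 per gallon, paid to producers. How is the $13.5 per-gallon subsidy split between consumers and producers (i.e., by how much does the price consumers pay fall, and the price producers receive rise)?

Consumers gain $4.5 per gallon; producers gain $9 per gallon.

Demand slope: (228 − 210)/(13 − 16) = -6, so qd = 306 − 6p.
Supply slope: (225 − 222)/(18 − 17) = 3, so qs = 3p + 171.
Before the subsidy: set 306 − 6p = 3p + 171 → p* = $15, q* = 216.
With a per-unit subsidy paid to producers, each receives p + 13.5 per unit sold, so supply becomes qs = 3(p + 13.5) + 171.
Solving gives q = 243 with consumers paying $10.5 and producers receiving $24 (the $13.5 wedge).
Gain to consumers: $4.5; to producers: $9. (They sum to $13.5.)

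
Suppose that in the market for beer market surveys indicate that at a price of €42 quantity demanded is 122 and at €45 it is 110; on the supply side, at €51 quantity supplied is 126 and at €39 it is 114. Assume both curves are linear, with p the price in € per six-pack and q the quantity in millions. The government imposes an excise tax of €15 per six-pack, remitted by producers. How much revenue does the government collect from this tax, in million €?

Tax revenue = €1590 million.

Demand slope: (110 − 122)/(45 − 42) = -4, so qd = 290 − 4p.
Supply slope: (114 − 126)/(39 − 51) = 1, so qs = p + 75.
Without the tax, 290 − 4p = p + 75 gives 5p = 215, so p* = €43 and q* = 118.
With the tax collected from producers, supply shifts: qs = (p − 15) + 75.
New equilibrium: consumers pay €46, producers receive €31, q = 106. (Wedge: pb − ps = 15.)
Revenue = t · Q = 15 · 106 = €1590.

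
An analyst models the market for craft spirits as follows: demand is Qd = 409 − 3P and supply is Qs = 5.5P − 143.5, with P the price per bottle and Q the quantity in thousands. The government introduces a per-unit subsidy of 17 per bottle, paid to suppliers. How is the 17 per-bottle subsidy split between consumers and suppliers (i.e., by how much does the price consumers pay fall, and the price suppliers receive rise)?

Before the subsidy: set 409 − 3P = 5.5P − 143.5 → P* = 65, Q* = 214.
With a per-unit subsidy paid to suppliers, each receives P + 17 per unit sold, so supply becomes Qs = 5.5(P + 17) − 143.5.
Solving gives Q = 247 with consumers paying 54 and suppliers receiving 71 (the 17 wedge).
Gain to consumers: 11; to suppliers: 6. (They sum to 17.)

Consumers gain 11 per bottle; suppliers gain 6 per bottle.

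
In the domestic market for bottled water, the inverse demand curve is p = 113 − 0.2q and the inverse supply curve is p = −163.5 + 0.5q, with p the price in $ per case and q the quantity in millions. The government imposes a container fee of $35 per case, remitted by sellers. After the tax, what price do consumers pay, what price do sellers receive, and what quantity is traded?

Inverting to q(p) form: qd = 565 − 5p; qs = 2p + 327.
Without the tax, 565 − 5p = 2p + 327 gives 7p = 238, so p* = $34 and q* = 395.
With the tax collected from sellers, supply shifts: qs = 2(p − 35) + 327.
Solving gives q = 345 with consumers paying $44 and sellers receiving $9 (the $35 wedge).
The less price-elastic side of the market bears the larger share of a per-unit tax.

Consumers pay $44; sellers receive $9; quantity = 345.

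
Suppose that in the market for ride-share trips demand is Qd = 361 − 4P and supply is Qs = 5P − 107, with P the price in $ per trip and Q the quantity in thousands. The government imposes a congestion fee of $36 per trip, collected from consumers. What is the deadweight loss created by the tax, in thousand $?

Deadweight loss = $1440 thousand.

Before the tax: set 361 − 4P = 5P − 107 → P* = $52, Q* = 153.
With the tax collected from consumers, demand (in seller-price terms) shifts: Qd = 361 − 4(P + 36).
New equilibrium: consumers pay $72, sellers receive $36, Q = 73. (Wedge: Pb − Ps = 36.)
Quantity falls by |ΔQ| = |153 − 73| = 80.
DWL = ½ · t · |ΔQ| = ½ · 36 · 80 = $1440.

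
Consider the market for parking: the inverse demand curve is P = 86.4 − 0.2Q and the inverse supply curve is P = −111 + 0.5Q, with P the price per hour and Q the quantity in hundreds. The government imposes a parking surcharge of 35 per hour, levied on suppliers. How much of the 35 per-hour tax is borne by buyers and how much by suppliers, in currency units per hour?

Buyers bear 10 per hour; suppliers bear 25 per hour.

Inverting to Q(P) form: Qd = 432 − 5P; Qs = 2P + 222.
Before the tax: set 432 − 5P = 2P + 222 → P* = 30, Q* = 282.
With the tax collected from suppliers, supply shifts: Qs = 2(P − 35) + 222.
New equilibrium: buyers pay 40, suppliers receive 5, Q = 232. (Wedge: Pb − Ps = 35.)
Burden on buyers: 10; on suppliers: 25. (They sum to 35.)
The less price-elastic side of the market bears the larger share of a per-unit tax.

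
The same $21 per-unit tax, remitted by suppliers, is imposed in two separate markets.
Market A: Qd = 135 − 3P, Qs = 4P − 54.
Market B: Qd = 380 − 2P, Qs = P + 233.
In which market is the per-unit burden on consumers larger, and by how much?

Market A: pre-tax P* = $27, Q* = 54; post-tax Q = 18; per-unit burden on consumers = $12.
Market B: pre-tax P* = $49, Q* = 282; post-tax Q = 268; per-unit burden on consumers = $7.
Difference: $12 vs $7 → market A is larger by $5.

Market A, by $5.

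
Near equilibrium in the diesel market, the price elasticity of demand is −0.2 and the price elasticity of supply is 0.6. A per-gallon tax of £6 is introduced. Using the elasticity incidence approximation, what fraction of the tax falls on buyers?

Buyers' share ≈ 0.75.

Incidence ratio: buyers' share ≈ εs / (εs + |εd|) = 0.6 / (0.6 + 0.2) = 0.75.
Supply is the more elastic side, so buyers bear the larger share.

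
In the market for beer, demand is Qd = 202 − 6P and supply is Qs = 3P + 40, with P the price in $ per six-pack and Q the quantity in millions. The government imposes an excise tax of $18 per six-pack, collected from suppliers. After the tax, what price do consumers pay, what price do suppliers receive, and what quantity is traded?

Before the tax: set 202 − 6P = 3P + 40 → P* = $18, Q* = 94.
With the tax collected from suppliers, supply shifts: Qs = 3(P − 18) + 40.
Solving gives Q = 58 with consumers paying $24 and suppliers receiving $6 (the $18 wedge).

Consumers pay $24; suppliers receive $6; quantity = 58.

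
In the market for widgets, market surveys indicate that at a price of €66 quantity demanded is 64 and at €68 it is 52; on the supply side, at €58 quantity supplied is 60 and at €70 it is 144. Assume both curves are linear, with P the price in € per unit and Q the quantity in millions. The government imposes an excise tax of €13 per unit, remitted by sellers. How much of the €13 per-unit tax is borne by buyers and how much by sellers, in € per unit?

Demand slope: (52 − 64)/(68 − 66) = -6, so Qd = 460 − 6P.
Supply slope: (144 − 60)/(70 − 58) = 7, so Qs = 7P − 346.
Before the tax: set 460 − 6P = 7P − 346 → P* = €62, Q* = 88.
With the tax collected from sellers, supply shifts: Qs = 7(P − 13) − 346.
New equilibrium: buyers pay €69, sellers receive €56, Q = 46. (Wedge: Pb − Ps = 13.)
Burden on buyers: €7; on sellers: €6. (They sum to €13.)

Buyers bear €7 per unit; sellers bear €6 per unit.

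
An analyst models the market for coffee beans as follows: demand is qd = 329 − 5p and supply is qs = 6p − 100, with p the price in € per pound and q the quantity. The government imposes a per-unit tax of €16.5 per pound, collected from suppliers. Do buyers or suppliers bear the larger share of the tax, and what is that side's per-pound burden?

Before the tax: set 329 − 5p = 6p − 100 → p* = €39, q* = 134.
With the tax collected from suppliers, supply shifts: qs = 6(p − 16.5) − 100.
Solving gives q = 89 with buyers paying €48 and suppliers receiving €31.5 (the €16.5 wedge).
Per-pound burden: buyers €9, suppliers €7.5.
Buyers take the larger share because demand is less price-elastic here (demand slope 5 vs supply slope 6).
The less price-elastic side of the market bears the larger share of a per-unit tax.

Buyers bear the larger share: €9 per pound.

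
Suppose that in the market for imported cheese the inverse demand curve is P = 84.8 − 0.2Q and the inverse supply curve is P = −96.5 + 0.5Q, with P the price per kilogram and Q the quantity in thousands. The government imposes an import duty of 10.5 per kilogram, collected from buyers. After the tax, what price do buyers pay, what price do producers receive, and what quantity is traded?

Inverting to Q(P) form: Qd = 424 − 5P; Qs = 2P + 193.
Without the tax, 424 − 5P = 2P + 193 gives 7P = 231, so P* = 33 and Q* = 259.
With the tax collected from buyers, demand (in seller-price terms) shifts: Qd = 424 − 5(P + 10.5).
Solving gives Q = 244 with buyers paying 36 and producers receiving 25.5 (the 10.5 wedge).

Buyers pay 36; producers receive 25.5; quantity = 244.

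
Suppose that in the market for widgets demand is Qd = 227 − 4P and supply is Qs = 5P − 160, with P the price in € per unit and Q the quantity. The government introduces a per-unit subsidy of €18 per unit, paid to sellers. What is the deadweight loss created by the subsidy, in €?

Without the subsidy, 227 − 4P = 5P − 160 gives 9P = 387, so P* = €43 and Q* = 55.
With a per-unit subsidy paid to sellers, each receives P + 18 per unit sold, so supply becomes Qs = 5(P + 18) − 160.
Solving gives Q = 95 with buyers paying €33 and sellers receiving €51 (the €18 wedge).
Quantity rises by |ΔQ| = |55 − 95| = 40.
DWL = ½ · t · |ΔQ| = ½ · 18 · 40 = €360.

Deadweight loss = €360.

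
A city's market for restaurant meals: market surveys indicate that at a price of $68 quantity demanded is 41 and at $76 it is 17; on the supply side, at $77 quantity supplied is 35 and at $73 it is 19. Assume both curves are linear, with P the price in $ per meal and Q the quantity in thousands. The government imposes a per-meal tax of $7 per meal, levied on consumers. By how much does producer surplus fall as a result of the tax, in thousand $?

Producer surplus falls by $51 thousand.

Demand slope: (17 − 41)/(76 − 68) = -3, so Qd = 245 − 3P.
Supply slope: (19 − 35)/(73 − 77) = 4, so Qs = 4P − 273.
Before the tax: set 245 − 3P = 4P − 273 → P* = $74, Q* = 23.
With the tax collected from consumers, demand (in seller-price terms) shifts: Qd = 245 − 3(P + 7).
New equilibrium: consumers pay $78, producers receive $71, Q = 11. (Wedge: Pb − Ps = 7.)
ΔPS is the trapezoid between Q = 11 and Q = 23 of height $3: ½ · (23 + 11) · 3 = $51.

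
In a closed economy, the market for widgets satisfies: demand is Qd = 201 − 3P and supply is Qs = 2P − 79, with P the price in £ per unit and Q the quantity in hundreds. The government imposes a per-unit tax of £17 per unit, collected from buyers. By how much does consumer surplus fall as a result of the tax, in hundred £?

Consumer surplus falls by £155.04 hundred.

Without the tax, 201 − 3P = 2P − 79 gives 5P = 280, so P* = £56 and Q* = 33.
With the tax collected from buyers, demand (in seller-price terms) shifts: Qd = 201 − 3(P + 17).
New equilibrium: buyers pay £62.8, suppliers receive £45.8, Q = 12.6. (Wedge: Pb − Ps = 17.)
ΔCS is the trapezoid between Q = 12.6 and Q = 33 of height £6.8: ½ · (33 + 12.6) · 6.8 = £155.04.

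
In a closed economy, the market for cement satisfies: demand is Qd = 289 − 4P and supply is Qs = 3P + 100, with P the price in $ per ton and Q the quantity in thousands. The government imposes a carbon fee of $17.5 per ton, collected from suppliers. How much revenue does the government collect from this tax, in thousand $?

Tax revenue = $2642.5 thousand.

Without the tax, 289 − 4P = 3P + 100 gives 7P = 189, so P* = $27 and Q* = 181.
With the tax collected from suppliers, supply shifts: Qs = 3(P − 17.5) + 100.
New equilibrium: consumers pay $34.5, suppliers receive $17, Q = 151. (Wedge: Pb − Ps = 17.5.)
Revenue = t · Q = 17.5 · 151 = $2642.5.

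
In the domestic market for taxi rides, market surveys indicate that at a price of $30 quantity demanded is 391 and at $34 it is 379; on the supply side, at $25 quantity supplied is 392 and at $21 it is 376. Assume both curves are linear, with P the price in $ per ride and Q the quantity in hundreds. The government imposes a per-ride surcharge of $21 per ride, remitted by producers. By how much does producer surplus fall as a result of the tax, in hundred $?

Demand slope: (379 − 391)/(34 − 30) = -3, so Qd = 481 − 3P.
Supply slope: (376 − 392)/(21 − 25) = 4, so Qs = 4P + 292.
Before the tax: set 481 − 3P = 4P + 292 → P* = $27, Q* = 400.
With the tax collected from producers, supply shifts: Qs = 4(P − 21) + 292.
New equilibrium: buyers pay $39, producers receive $18, Q = 364. (Wedge: Pb − Ps = 21.)
ΔPS is the trapezoid between Q = 364 and Q = 400 of height $9: ½ · (400 + 364) · 9 = $3438.

Producer surplus falls by $3438 hundred.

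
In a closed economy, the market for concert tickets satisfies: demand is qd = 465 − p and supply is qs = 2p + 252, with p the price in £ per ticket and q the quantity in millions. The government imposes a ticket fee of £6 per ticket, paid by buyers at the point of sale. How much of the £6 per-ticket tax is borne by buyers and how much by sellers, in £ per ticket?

Buyers bear £4 per ticket; sellers bear £2 per ticket.

Without the tax, 465 − p = 2p + 252 gives 3p = 213, so p* = £71 and q* = 394.
With the tax collected from buyers, demand (in seller-price terms) shifts: qd = 465 − (p + 6).
New equilibrium: buyers pay £75, sellers receive £69, q = 390. (Wedge: pb − ps = 6.)
Burden on buyers: £4; on sellers: £2. (They sum to £6.)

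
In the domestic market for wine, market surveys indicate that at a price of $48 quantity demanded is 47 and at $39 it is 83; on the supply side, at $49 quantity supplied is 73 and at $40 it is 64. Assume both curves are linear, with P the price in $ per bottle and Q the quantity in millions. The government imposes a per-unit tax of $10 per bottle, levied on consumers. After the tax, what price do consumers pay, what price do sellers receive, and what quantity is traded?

Consumers pay $45; sellers receive $35; quantity = 59.

Demand slope: (83 − 47)/(39 − 48) = -4, so Qd = 239 − 4P.
Supply slope: (64 − 73)/(40 − 49) = 1, so Qs = P + 24.
Before the tax: set 239 − 4P = P + 24 → P* = $43, Q* = 67.
With the tax collected from consumers, demand (in seller-price terms) shifts: Qd = 239 − 4(P + 10).
Solving gives Q = 59 with consumers paying $45 and sellers receiving $35 (the $10 wedge).
The less price-elastic side of the market bears the larger share of a per-unit tax.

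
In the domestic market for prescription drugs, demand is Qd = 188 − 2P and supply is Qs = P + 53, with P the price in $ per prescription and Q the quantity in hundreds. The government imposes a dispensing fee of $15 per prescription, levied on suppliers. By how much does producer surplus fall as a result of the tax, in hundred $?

Producer surplus falls by $930 hundred.

Without the tax, 188 − 2P = P + 53 gives 3P = 135, so P* = $45 and Q* = 98.
With the tax collected from suppliers, supply shifts: Qs = (P − 15) + 53.
Solving gives Q = 88 with consumers paying $50 and suppliers receiving $35 (the $15 wedge).
ΔPS is the trapezoid between Q = 88 and Q = 98 of height $10: ½ · (98 + 88) · 10 = $930.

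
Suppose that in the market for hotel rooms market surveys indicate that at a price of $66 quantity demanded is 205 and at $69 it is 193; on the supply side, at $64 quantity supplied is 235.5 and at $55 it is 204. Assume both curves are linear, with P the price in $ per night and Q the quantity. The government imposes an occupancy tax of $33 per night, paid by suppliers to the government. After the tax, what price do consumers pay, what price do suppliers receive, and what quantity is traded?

Demand slope: (193 − 205)/(69 − 66) = -4, so Qd = 469 − 4P.
Supply slope: (204 − 235.5)/(55 − 64) = 3.5, so Qs = 3.5P + 11.5.
Without the tax, 469 − 4P = 3.5P + 11.5 gives 7.5P = 457.5, so P* = $61 and Q* = 225.
With the tax collected from suppliers, supply shifts: Qs = 3.5(P − 33) + 11.5.
New equilibrium: consumers pay $76.4, suppliers receive $43.4, Q = 163.4. (Wedge: Pb − Ps = 33.)
The less price-elastic side of the market bears the larger share of a per-unit tax.

Consumers pay $76.4; suppliers receive $43.4; quantity = 163.4.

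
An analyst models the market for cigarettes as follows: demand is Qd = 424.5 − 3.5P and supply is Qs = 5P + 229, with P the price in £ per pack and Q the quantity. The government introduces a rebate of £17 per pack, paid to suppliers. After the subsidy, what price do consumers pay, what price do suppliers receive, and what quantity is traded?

Consumers pay £13; suppliers receive £30; quantity = 379.

Without the subsidy, 424.5 − 3.5P = 5P + 229 gives 8.5P = 195.5, so P* = £23 and Q* = 344.
With a per-unit subsidy paid to suppliers, each receives P + 17 per unit sold, so supply becomes Qs = 5(P + 17) + 229.
New equilibrium: consumers pay £13, suppliers receive £30, Q = 379. (Wedge: Pb − Ps = −17.)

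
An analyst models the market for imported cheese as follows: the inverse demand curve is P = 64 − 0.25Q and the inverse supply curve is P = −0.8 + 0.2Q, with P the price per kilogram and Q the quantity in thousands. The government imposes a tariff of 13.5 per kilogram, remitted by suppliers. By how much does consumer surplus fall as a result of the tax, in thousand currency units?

Inverting to Q(P) form: Qd = 256 − 4P; Qs = 5P + 4.
Without the tax, 256 − 4P = 5P + 4 gives 9P = 252, so P* = 28 and Q* = 144.
With the tax collected from suppliers, supply shifts: Qs = 5(P − 13.5) + 4.
Solving gives Q = 114 with consumers paying 35.5 and suppliers receiving 22 (the 13.5 wedge).
ΔCS is the trapezoid between Q = 114 and Q = 144 of height 7.5: ½ · (144 + 114) · 7.5 = 967.5.

Consumer surplus falls by 967.5 thousand.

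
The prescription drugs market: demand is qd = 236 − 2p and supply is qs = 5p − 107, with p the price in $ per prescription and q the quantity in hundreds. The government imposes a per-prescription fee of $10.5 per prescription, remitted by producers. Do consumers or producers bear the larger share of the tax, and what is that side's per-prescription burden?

Without the tax, 236 − 2p = 5p − 107 gives 7p = 343, so p* = $49 and q* = 138.
With the tax collected from producers, supply shifts: qs = 5(p − 10.5) − 107.
Solving gives q = 123 with consumers paying $56.5 and producers receiving $46 (the $10.5 wedge).
Per-prescription burden: consumers $7.5, producers $3.
Consumers take the larger share because demand is less price-elastic here (demand slope 2 vs supply slope 5).
The less price-elastic side of the market bears the larger share of a per-unit tax.

Consumers bear the larger share: $7.5 per prescription.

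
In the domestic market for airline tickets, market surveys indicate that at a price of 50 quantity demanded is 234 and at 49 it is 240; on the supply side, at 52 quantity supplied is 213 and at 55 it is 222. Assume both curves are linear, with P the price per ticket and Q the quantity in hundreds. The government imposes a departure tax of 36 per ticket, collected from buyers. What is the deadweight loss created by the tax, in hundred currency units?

Deadweight loss = 1296 hundred.

Demand slope: (240 − 234)/(49 − 50) = -6, so Qd = 534 − 6P.
Supply slope: (222 − 213)/(55 − 52) = 3, so Qs = 3P + 57.
Before the tax: set 534 − 6P = 3P + 57 → P* = 53, Q* = 216.
With the tax collected from buyers, demand (in seller-price terms) shifts: Qd = 534 − 6(P + 36).
New equilibrium: buyers pay 65, sellers receive 29, Q = 144. (Wedge: Pb − Ps = 36.)
Quantity falls by |ΔQ| = |216 − 144| = 72.
DWL = ½ · t · |ΔQ| = ½ · 36 · 72 = 1296.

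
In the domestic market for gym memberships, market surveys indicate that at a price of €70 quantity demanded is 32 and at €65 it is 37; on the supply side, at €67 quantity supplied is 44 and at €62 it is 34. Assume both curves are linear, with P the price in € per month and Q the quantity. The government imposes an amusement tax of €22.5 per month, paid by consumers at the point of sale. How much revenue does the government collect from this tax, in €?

Tax revenue = €517.5.

Demand slope: (37 − 32)/(65 − 70) = -1, so Qd = 102 − P.
Supply slope: (34 − 44)/(62 − 67) = 2, so Qs = 2P − 90.
Before the tax: set 102 − P = 2P − 90 → P* = €64, Q* = 38.
With the tax collected from consumers, demand (in seller-price terms) shifts: Qd = 102 − (P + 22.5).
Solving gives Q = 23 with consumers paying €79 and sellers receiving €56.5 (the €22.5 wedge).
Revenue = t · Q = 22.5 · 23 = €517.5.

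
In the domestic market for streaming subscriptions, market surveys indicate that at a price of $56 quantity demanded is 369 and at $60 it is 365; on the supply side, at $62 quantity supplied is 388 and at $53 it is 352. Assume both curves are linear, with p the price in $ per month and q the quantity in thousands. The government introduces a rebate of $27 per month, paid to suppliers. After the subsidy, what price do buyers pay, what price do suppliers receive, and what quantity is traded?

Buyers pay $35.4; suppliers receive $62.4; quantity = 389.6.

Demand slope: (365 − 369)/(60 − 56) = -1, so qd = 425 − p.
Supply slope: (352 − 388)/(53 − 62) = 4, so qs = 4p + 140.
Before the subsidy: set 425 − p = 4p + 140 → p* = $57, q* = 368.
With a per-unit subsidy paid to suppliers, each receives p + 27 per unit sold, so supply becomes qs = 4(p + 27) + 140.
Solving gives q = 389.6 with buyers paying $35.4 and suppliers receiving $62.4 (the $27 wedge).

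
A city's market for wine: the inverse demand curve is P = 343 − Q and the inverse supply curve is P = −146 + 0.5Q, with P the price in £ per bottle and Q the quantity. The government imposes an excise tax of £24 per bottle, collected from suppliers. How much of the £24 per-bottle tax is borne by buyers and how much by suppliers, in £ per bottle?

Rewrite in direct form: Qd = 343 − P and Qs = 2P + 292.
Without the tax, 343 − P = 2P + 292 gives 3P = 51, so P* = £17 and Q* = 326.
With the tax collected from suppliers, supply shifts: Qs = 2(P − 24) + 292.
New equilibrium: buyers pay £33, suppliers receive £9, Q = 310. (Wedge: Pb − Ps = 24.)
Burden on buyers: £16; on suppliers: £8. (They sum to £24.)
The less price-elastic side of the market bears the larger share of a per-unit tax.

Buyers bear £16 per bottle; suppliers bear £8 per bottle.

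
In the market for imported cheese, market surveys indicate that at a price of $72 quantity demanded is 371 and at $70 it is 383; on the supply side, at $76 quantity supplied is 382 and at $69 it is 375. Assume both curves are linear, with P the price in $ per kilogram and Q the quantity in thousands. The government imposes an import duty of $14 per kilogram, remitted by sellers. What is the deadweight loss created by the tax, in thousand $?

Deadweight loss = $84 thousand.

Demand slope: (383 − 371)/(70 − 72) = -6, so Qd = 803 − 6P.
Supply slope: (375 − 382)/(69 − 76) = 1, so Qs = P + 306.
Before the tax: set 803 − 6P = P + 306 → P* = $71, Q* = 377.
With the tax collected from sellers, supply shifts: Qs = (P − 14) + 306.
Solving gives Q = 365 with consumers paying $73 and sellers receiving $59 (the $14 wedge).
Quantity falls by |ΔQ| = |377 − 365| = 12.
DWL = ½ · t · |ΔQ| = ½ · 14 · 12 = $84.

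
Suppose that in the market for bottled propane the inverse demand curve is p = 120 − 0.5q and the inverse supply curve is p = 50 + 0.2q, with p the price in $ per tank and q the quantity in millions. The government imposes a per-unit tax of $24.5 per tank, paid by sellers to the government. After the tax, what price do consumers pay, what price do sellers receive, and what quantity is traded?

Inverting to q(p) form: qd = 240 − 2p; qs = 5p − 250.
Before the tax: set 240 − 2p = 5p − 250 → p* = $70, q* = 100.
With the tax collected from sellers, supply shifts: qs = 5(p − 24.5) − 250.
Solving gives q = 65 with consumers paying $87.5 and sellers receiving $63 (the $24.5 wedge).
The less price-elastic side of the market bears the larger share of a per-unit tax.

Consumers pay $87.5; sellers receive $63; quantity = 65.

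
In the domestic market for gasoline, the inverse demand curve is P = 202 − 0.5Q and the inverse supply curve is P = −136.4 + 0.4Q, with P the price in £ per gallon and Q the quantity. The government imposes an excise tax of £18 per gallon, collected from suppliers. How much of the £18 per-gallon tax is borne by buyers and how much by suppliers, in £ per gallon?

Inverting to Q(P) form: Qd = 404 − 2P; Qs = 2.5P + 341.
Before the tax: set 404 − 2P = 2.5P + 341 → P* = £14, Q* = 376.
With the tax collected from suppliers, supply shifts: Qs = 2.5(P − 18) + 341.
Solving gives Q = 356 with buyers paying £24 and suppliers receiving £6 (the £18 wedge).
Burden on buyers: £10; on suppliers: £8. (They sum to £18.)
The less price-elastic side of the market bears the larger share of a per-unit tax.

Buyers bear £10 per gallon; suppliers bear £8 per gallon.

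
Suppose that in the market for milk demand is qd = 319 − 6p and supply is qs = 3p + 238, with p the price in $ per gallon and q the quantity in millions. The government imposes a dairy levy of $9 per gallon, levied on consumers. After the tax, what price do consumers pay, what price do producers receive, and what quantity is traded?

Without the tax, 319 − 6p = 3p + 238 gives 9p = 81, so p* = $9 and q* = 265.
With the tax collected from consumers, demand (in seller-price terms) shifts: qd = 319 − 6(p + 9).
New equilibrium: consumers pay $12, producers receive $3, q = 247. (Wedge: pb − ps = 9.)
The less price-elastic side of the market bears the larger share of a per-unit tax.

Consumers pay $12; producers receive $3; quantity = 247.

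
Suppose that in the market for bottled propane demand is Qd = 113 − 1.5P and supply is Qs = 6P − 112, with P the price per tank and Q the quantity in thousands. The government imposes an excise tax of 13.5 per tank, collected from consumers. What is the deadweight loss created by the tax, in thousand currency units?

Deadweight loss = 109.35 thousand.

Before the tax: set 113 − 1.5P = 6P − 112 → P* = 30, Q* = 68.
With the tax collected from consumers, demand (in seller-price terms) shifts: Qd = 113 − 1.5(P + 13.5).
Solving gives Q = 51.8 with consumers paying 40.8 and sellers receiving 27.3 (the 13.5 wedge).
Quantity falls by |ΔQ| = |68 − 51.8| = 16.2.
DWL = ½ · t · |ΔQ| = ½ · 13.5 · 16.2 = 109.35.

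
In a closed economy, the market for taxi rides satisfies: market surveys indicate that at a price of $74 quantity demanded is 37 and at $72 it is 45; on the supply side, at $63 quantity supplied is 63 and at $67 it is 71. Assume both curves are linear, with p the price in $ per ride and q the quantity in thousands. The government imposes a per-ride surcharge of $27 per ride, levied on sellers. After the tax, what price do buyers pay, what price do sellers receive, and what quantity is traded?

Buyers pay $75; sellers receive $48; quantity = 33.

Demand slope: (45 − 37)/(72 − 74) = -4, so qd = 333 − 4p.
Supply slope: (71 − 63)/(67 − 63) = 2, so qs = 2p − 63.
Before the tax: set 333 − 4p = 2p − 63 → p* = $66, q* = 69.
With the tax collected from sellers, supply shifts: qs = 2(p − 27) − 63.
Solving gives q = 33 with buyers paying $75 and sellers receiving $48 (the $27 wedge).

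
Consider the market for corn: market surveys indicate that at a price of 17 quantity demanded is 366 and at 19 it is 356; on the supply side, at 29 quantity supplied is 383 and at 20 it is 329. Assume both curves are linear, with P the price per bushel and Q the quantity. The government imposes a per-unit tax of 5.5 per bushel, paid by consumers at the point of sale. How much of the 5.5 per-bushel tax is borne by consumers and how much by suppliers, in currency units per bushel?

Consumers bear 3 per bushel; suppliers bear 2.5 per bushel.

Demand slope: (356 − 366)/(19 − 17) = -5, so Qd = 451 − 5P.
Supply slope: (329 − 383)/(20 − 29) = 6, so Qs = 6P + 209.
Without the tax, 451 − 5P = 6P + 209 gives 11P = 242, so P* = 22 and Q* = 341.
With the tax collected from consumers, demand (in seller-price terms) shifts: Qd = 451 − 5(P + 5.5).
Solving gives Q = 326 with consumers paying 25 and suppliers receiving 19.5 (the 5.5 wedge).
Burden on consumers: 3; on suppliers: 2.5. (They sum to 5.5.)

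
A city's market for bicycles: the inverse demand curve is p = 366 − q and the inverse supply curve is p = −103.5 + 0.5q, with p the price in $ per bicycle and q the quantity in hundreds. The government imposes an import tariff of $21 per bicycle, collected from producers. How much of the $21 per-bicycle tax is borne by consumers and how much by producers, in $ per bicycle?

Inverting to q(p) form: qd = 366 − p; qs = 2p + 207.
Before the tax: set 366 − p = 2p + 207 → p* = $53, q* = 313.
With the tax collected from producers, supply shifts: qs = 2(p − 21) + 207.
Solving gives q = 299 with consumers paying $67 and producers receiving $46 (the $21 wedge).
Burden on consumers: $14; on producers: $7. (They sum to $21.)
The less price-elastic side of the market bears the larger share of a per-unit tax.

Consumers bear $14 per bicycle; producers bear $7 per bicycle.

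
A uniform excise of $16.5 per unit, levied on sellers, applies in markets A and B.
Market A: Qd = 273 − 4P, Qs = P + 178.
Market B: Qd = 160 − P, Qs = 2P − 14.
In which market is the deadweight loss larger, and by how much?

Market A: pre-tax P* = $19, Q* = 197; post-tax Q = 183.8; deadweight loss = $108.9.
Market B: pre-tax P* = $58, Q* = 102; post-tax Q = 91; deadweight loss = $90.75.
Difference: $108.9 vs $90.75 → market A is larger by $18.15.

Market A, by $18.15.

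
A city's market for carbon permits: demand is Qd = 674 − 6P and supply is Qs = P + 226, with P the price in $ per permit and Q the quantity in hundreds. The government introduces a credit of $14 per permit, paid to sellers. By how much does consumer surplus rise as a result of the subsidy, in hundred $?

Consumer surplus rises by $592 hundred.

Without the subsidy, 674 − 6P = P + 226 gives 7P = 448, so P* = $64 and Q* = 290.
With a per-unit subsidy paid to sellers, each receives P + 14 per unit sold, so supply becomes Qs = (P + 14) + 226.
New equilibrium: consumers pay $62, sellers receive $76, Q = 302. (Wedge: Pb − Ps = −14.)
ΔCS is the trapezoid between Q = 302 and Q = 290 of height $2: ½ · (290 + 302) · 2 = $592.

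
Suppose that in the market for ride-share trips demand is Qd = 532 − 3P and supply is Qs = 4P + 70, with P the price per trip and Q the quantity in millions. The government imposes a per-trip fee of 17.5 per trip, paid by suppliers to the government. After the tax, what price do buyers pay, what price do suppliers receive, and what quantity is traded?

Buyers pay 76; suppliers receive 58.5; quantity = 304.

Without the tax, 532 − 3P = 4P + 70 gives 7P = 462, so P* = 66 and Q* = 334.
With the tax collected from suppliers, supply shifts: Qs = 4(P − 17.5) + 70.
Solving gives Q = 304 with buyers paying 76 and suppliers receiving 58.5 (the 17.5 wedge).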